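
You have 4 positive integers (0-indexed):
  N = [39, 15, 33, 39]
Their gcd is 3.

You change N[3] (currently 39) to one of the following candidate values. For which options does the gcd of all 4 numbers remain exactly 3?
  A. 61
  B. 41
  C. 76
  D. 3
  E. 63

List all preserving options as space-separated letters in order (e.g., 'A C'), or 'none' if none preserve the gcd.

Old gcd = 3; gcd of others (without N[3]) = 3
New gcd for candidate v: gcd(3, v). Preserves old gcd iff gcd(3, v) = 3.
  Option A: v=61, gcd(3,61)=1 -> changes
  Option B: v=41, gcd(3,41)=1 -> changes
  Option C: v=76, gcd(3,76)=1 -> changes
  Option D: v=3, gcd(3,3)=3 -> preserves
  Option E: v=63, gcd(3,63)=3 -> preserves

Answer: D E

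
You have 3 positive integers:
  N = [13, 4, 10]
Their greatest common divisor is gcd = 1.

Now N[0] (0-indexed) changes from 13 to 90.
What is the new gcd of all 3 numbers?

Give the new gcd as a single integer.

Numbers: [13, 4, 10], gcd = 1
Change: index 0, 13 -> 90
gcd of the OTHER numbers (without index 0): gcd([4, 10]) = 2
New gcd = gcd(g_others, new_val) = gcd(2, 90) = 2

Answer: 2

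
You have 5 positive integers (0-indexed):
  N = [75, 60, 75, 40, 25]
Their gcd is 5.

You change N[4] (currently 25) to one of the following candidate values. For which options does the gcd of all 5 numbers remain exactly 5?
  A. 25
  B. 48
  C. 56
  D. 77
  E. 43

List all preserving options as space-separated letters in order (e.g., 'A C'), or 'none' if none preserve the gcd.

Old gcd = 5; gcd of others (without N[4]) = 5
New gcd for candidate v: gcd(5, v). Preserves old gcd iff gcd(5, v) = 5.
  Option A: v=25, gcd(5,25)=5 -> preserves
  Option B: v=48, gcd(5,48)=1 -> changes
  Option C: v=56, gcd(5,56)=1 -> changes
  Option D: v=77, gcd(5,77)=1 -> changes
  Option E: v=43, gcd(5,43)=1 -> changes

Answer: A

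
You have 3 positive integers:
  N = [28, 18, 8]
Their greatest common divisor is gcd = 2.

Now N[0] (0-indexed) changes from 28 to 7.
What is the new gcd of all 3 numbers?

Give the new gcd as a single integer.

Answer: 1

Derivation:
Numbers: [28, 18, 8], gcd = 2
Change: index 0, 28 -> 7
gcd of the OTHER numbers (without index 0): gcd([18, 8]) = 2
New gcd = gcd(g_others, new_val) = gcd(2, 7) = 1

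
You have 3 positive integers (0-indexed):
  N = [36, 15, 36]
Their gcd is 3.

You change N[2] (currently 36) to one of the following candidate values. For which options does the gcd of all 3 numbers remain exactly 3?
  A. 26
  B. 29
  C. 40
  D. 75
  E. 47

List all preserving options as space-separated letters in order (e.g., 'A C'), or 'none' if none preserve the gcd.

Old gcd = 3; gcd of others (without N[2]) = 3
New gcd for candidate v: gcd(3, v). Preserves old gcd iff gcd(3, v) = 3.
  Option A: v=26, gcd(3,26)=1 -> changes
  Option B: v=29, gcd(3,29)=1 -> changes
  Option C: v=40, gcd(3,40)=1 -> changes
  Option D: v=75, gcd(3,75)=3 -> preserves
  Option E: v=47, gcd(3,47)=1 -> changes

Answer: D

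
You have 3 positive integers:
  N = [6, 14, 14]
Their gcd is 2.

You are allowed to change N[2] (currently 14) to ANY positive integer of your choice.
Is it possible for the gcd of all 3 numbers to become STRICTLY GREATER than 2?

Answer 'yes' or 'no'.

Answer: no

Derivation:
Current gcd = 2
gcd of all OTHER numbers (without N[2]=14): gcd([6, 14]) = 2
The new gcd after any change is gcd(2, new_value).
This can be at most 2.
Since 2 = old gcd 2, the gcd can only stay the same or decrease.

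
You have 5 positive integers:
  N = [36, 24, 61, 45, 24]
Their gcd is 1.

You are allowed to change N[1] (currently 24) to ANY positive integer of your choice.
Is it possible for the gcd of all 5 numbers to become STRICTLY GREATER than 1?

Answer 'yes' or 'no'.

Answer: no

Derivation:
Current gcd = 1
gcd of all OTHER numbers (without N[1]=24): gcd([36, 61, 45, 24]) = 1
The new gcd after any change is gcd(1, new_value).
This can be at most 1.
Since 1 = old gcd 1, the gcd can only stay the same or decrease.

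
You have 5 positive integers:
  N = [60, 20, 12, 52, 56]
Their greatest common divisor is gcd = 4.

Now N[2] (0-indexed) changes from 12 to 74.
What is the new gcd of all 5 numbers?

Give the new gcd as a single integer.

Numbers: [60, 20, 12, 52, 56], gcd = 4
Change: index 2, 12 -> 74
gcd of the OTHER numbers (without index 2): gcd([60, 20, 52, 56]) = 4
New gcd = gcd(g_others, new_val) = gcd(4, 74) = 2

Answer: 2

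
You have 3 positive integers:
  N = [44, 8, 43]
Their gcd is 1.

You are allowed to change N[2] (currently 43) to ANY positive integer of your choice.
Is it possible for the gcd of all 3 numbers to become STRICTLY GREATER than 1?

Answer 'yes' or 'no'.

Current gcd = 1
gcd of all OTHER numbers (without N[2]=43): gcd([44, 8]) = 4
The new gcd after any change is gcd(4, new_value).
This can be at most 4.
Since 4 > old gcd 1, the gcd CAN increase (e.g., set N[2] = 4).

Answer: yes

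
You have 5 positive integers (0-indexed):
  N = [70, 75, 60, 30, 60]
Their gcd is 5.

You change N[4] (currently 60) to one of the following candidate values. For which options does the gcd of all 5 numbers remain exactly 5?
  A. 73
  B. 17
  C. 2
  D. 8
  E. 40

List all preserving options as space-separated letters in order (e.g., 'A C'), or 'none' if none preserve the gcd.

Answer: E

Derivation:
Old gcd = 5; gcd of others (without N[4]) = 5
New gcd for candidate v: gcd(5, v). Preserves old gcd iff gcd(5, v) = 5.
  Option A: v=73, gcd(5,73)=1 -> changes
  Option B: v=17, gcd(5,17)=1 -> changes
  Option C: v=2, gcd(5,2)=1 -> changes
  Option D: v=8, gcd(5,8)=1 -> changes
  Option E: v=40, gcd(5,40)=5 -> preserves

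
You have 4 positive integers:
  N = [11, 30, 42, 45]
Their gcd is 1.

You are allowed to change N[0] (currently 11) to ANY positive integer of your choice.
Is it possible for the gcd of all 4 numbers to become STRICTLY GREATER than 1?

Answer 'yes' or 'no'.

Answer: yes

Derivation:
Current gcd = 1
gcd of all OTHER numbers (without N[0]=11): gcd([30, 42, 45]) = 3
The new gcd after any change is gcd(3, new_value).
This can be at most 3.
Since 3 > old gcd 1, the gcd CAN increase (e.g., set N[0] = 3).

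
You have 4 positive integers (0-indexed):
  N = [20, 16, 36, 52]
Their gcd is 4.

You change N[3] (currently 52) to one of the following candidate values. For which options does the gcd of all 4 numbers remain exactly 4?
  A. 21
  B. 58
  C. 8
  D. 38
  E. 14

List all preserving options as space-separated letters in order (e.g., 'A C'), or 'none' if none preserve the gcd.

Old gcd = 4; gcd of others (without N[3]) = 4
New gcd for candidate v: gcd(4, v). Preserves old gcd iff gcd(4, v) = 4.
  Option A: v=21, gcd(4,21)=1 -> changes
  Option B: v=58, gcd(4,58)=2 -> changes
  Option C: v=8, gcd(4,8)=4 -> preserves
  Option D: v=38, gcd(4,38)=2 -> changes
  Option E: v=14, gcd(4,14)=2 -> changes

Answer: C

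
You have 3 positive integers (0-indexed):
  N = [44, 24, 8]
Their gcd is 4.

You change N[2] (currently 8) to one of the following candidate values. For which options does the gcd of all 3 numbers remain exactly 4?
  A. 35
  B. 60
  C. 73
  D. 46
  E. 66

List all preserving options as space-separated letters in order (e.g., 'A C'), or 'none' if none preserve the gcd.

Old gcd = 4; gcd of others (without N[2]) = 4
New gcd for candidate v: gcd(4, v). Preserves old gcd iff gcd(4, v) = 4.
  Option A: v=35, gcd(4,35)=1 -> changes
  Option B: v=60, gcd(4,60)=4 -> preserves
  Option C: v=73, gcd(4,73)=1 -> changes
  Option D: v=46, gcd(4,46)=2 -> changes
  Option E: v=66, gcd(4,66)=2 -> changes

Answer: B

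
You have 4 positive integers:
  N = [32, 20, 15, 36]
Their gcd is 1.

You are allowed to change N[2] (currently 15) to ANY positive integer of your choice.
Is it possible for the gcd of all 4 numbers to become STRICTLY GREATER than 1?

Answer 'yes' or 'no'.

Answer: yes

Derivation:
Current gcd = 1
gcd of all OTHER numbers (without N[2]=15): gcd([32, 20, 36]) = 4
The new gcd after any change is gcd(4, new_value).
This can be at most 4.
Since 4 > old gcd 1, the gcd CAN increase (e.g., set N[2] = 4).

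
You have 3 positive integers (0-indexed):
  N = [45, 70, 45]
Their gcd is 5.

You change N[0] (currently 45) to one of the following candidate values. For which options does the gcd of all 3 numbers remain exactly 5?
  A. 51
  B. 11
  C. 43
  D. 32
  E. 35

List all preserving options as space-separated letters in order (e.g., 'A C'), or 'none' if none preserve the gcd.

Old gcd = 5; gcd of others (without N[0]) = 5
New gcd for candidate v: gcd(5, v). Preserves old gcd iff gcd(5, v) = 5.
  Option A: v=51, gcd(5,51)=1 -> changes
  Option B: v=11, gcd(5,11)=1 -> changes
  Option C: v=43, gcd(5,43)=1 -> changes
  Option D: v=32, gcd(5,32)=1 -> changes
  Option E: v=35, gcd(5,35)=5 -> preserves

Answer: E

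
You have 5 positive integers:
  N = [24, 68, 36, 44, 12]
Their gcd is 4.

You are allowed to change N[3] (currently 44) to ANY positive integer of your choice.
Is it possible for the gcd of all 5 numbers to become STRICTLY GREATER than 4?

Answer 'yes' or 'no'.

Current gcd = 4
gcd of all OTHER numbers (without N[3]=44): gcd([24, 68, 36, 12]) = 4
The new gcd after any change is gcd(4, new_value).
This can be at most 4.
Since 4 = old gcd 4, the gcd can only stay the same or decrease.

Answer: no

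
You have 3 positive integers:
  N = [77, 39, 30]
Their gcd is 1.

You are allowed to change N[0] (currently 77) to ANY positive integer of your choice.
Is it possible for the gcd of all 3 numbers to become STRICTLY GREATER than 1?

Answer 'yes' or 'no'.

Answer: yes

Derivation:
Current gcd = 1
gcd of all OTHER numbers (without N[0]=77): gcd([39, 30]) = 3
The new gcd after any change is gcd(3, new_value).
This can be at most 3.
Since 3 > old gcd 1, the gcd CAN increase (e.g., set N[0] = 3).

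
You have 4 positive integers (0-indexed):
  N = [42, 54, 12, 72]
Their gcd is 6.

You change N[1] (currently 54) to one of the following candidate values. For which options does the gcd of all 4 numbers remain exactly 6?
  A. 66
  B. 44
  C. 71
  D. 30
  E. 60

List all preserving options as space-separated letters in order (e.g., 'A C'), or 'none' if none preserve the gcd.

Old gcd = 6; gcd of others (without N[1]) = 6
New gcd for candidate v: gcd(6, v). Preserves old gcd iff gcd(6, v) = 6.
  Option A: v=66, gcd(6,66)=6 -> preserves
  Option B: v=44, gcd(6,44)=2 -> changes
  Option C: v=71, gcd(6,71)=1 -> changes
  Option D: v=30, gcd(6,30)=6 -> preserves
  Option E: v=60, gcd(6,60)=6 -> preserves

Answer: A D E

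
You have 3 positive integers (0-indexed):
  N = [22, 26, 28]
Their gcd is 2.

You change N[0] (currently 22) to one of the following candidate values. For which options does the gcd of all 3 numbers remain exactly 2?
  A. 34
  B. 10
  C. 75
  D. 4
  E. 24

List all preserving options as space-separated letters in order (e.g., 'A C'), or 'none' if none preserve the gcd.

Answer: A B D E

Derivation:
Old gcd = 2; gcd of others (without N[0]) = 2
New gcd for candidate v: gcd(2, v). Preserves old gcd iff gcd(2, v) = 2.
  Option A: v=34, gcd(2,34)=2 -> preserves
  Option B: v=10, gcd(2,10)=2 -> preserves
  Option C: v=75, gcd(2,75)=1 -> changes
  Option D: v=4, gcd(2,4)=2 -> preserves
  Option E: v=24, gcd(2,24)=2 -> preserves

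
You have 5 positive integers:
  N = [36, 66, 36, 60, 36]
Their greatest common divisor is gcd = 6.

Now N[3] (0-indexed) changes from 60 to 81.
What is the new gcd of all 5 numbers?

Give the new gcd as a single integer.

Numbers: [36, 66, 36, 60, 36], gcd = 6
Change: index 3, 60 -> 81
gcd of the OTHER numbers (without index 3): gcd([36, 66, 36, 36]) = 6
New gcd = gcd(g_others, new_val) = gcd(6, 81) = 3

Answer: 3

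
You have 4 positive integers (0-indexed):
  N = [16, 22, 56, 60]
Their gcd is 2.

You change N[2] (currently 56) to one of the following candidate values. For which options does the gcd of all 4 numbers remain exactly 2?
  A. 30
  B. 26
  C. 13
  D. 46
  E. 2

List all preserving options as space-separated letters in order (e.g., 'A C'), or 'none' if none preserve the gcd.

Old gcd = 2; gcd of others (without N[2]) = 2
New gcd for candidate v: gcd(2, v). Preserves old gcd iff gcd(2, v) = 2.
  Option A: v=30, gcd(2,30)=2 -> preserves
  Option B: v=26, gcd(2,26)=2 -> preserves
  Option C: v=13, gcd(2,13)=1 -> changes
  Option D: v=46, gcd(2,46)=2 -> preserves
  Option E: v=2, gcd(2,2)=2 -> preserves

Answer: A B D E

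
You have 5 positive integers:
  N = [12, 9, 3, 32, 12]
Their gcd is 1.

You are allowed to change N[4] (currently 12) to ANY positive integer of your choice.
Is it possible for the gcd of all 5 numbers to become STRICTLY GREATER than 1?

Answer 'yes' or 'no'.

Answer: no

Derivation:
Current gcd = 1
gcd of all OTHER numbers (without N[4]=12): gcd([12, 9, 3, 32]) = 1
The new gcd after any change is gcd(1, new_value).
This can be at most 1.
Since 1 = old gcd 1, the gcd can only stay the same or decrease.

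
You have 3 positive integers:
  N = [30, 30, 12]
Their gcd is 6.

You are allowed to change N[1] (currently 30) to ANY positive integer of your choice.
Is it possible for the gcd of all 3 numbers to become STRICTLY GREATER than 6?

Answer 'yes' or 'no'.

Current gcd = 6
gcd of all OTHER numbers (without N[1]=30): gcd([30, 12]) = 6
The new gcd after any change is gcd(6, new_value).
This can be at most 6.
Since 6 = old gcd 6, the gcd can only stay the same or decrease.

Answer: no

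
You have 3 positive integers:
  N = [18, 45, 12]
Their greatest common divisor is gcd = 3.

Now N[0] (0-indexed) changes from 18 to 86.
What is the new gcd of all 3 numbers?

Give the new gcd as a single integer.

Answer: 1

Derivation:
Numbers: [18, 45, 12], gcd = 3
Change: index 0, 18 -> 86
gcd of the OTHER numbers (without index 0): gcd([45, 12]) = 3
New gcd = gcd(g_others, new_val) = gcd(3, 86) = 1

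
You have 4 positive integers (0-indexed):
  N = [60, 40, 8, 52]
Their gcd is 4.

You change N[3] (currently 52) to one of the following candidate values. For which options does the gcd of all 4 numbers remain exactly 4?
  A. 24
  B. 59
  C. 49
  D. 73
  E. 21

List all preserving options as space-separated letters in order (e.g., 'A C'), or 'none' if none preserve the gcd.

Answer: A

Derivation:
Old gcd = 4; gcd of others (without N[3]) = 4
New gcd for candidate v: gcd(4, v). Preserves old gcd iff gcd(4, v) = 4.
  Option A: v=24, gcd(4,24)=4 -> preserves
  Option B: v=59, gcd(4,59)=1 -> changes
  Option C: v=49, gcd(4,49)=1 -> changes
  Option D: v=73, gcd(4,73)=1 -> changes
  Option E: v=21, gcd(4,21)=1 -> changes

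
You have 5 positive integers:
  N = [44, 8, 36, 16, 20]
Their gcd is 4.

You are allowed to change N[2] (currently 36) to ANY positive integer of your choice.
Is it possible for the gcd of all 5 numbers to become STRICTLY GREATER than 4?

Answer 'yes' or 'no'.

Answer: no

Derivation:
Current gcd = 4
gcd of all OTHER numbers (without N[2]=36): gcd([44, 8, 16, 20]) = 4
The new gcd after any change is gcd(4, new_value).
This can be at most 4.
Since 4 = old gcd 4, the gcd can only stay the same or decrease.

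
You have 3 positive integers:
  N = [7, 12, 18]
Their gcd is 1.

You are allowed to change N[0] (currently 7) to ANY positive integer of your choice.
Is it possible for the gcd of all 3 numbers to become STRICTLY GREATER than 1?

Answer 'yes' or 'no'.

Current gcd = 1
gcd of all OTHER numbers (without N[0]=7): gcd([12, 18]) = 6
The new gcd after any change is gcd(6, new_value).
This can be at most 6.
Since 6 > old gcd 1, the gcd CAN increase (e.g., set N[0] = 6).

Answer: yes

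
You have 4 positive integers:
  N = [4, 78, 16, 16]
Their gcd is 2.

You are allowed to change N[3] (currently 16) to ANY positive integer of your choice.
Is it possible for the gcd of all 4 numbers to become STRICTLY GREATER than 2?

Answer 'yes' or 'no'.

Answer: no

Derivation:
Current gcd = 2
gcd of all OTHER numbers (without N[3]=16): gcd([4, 78, 16]) = 2
The new gcd after any change is gcd(2, new_value).
This can be at most 2.
Since 2 = old gcd 2, the gcd can only stay the same or decrease.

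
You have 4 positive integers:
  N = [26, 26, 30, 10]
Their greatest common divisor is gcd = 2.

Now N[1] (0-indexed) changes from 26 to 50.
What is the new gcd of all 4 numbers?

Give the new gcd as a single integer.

Answer: 2

Derivation:
Numbers: [26, 26, 30, 10], gcd = 2
Change: index 1, 26 -> 50
gcd of the OTHER numbers (without index 1): gcd([26, 30, 10]) = 2
New gcd = gcd(g_others, new_val) = gcd(2, 50) = 2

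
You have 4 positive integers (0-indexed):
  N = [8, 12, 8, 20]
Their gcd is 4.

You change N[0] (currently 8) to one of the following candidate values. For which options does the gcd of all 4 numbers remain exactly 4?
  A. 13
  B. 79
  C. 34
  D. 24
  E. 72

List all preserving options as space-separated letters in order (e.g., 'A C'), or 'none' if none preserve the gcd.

Old gcd = 4; gcd of others (without N[0]) = 4
New gcd for candidate v: gcd(4, v). Preserves old gcd iff gcd(4, v) = 4.
  Option A: v=13, gcd(4,13)=1 -> changes
  Option B: v=79, gcd(4,79)=1 -> changes
  Option C: v=34, gcd(4,34)=2 -> changes
  Option D: v=24, gcd(4,24)=4 -> preserves
  Option E: v=72, gcd(4,72)=4 -> preserves

Answer: D E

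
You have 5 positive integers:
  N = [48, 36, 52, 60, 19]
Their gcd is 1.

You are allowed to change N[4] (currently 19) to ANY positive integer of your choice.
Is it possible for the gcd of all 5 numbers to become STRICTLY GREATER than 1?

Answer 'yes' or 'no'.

Answer: yes

Derivation:
Current gcd = 1
gcd of all OTHER numbers (without N[4]=19): gcd([48, 36, 52, 60]) = 4
The new gcd after any change is gcd(4, new_value).
This can be at most 4.
Since 4 > old gcd 1, the gcd CAN increase (e.g., set N[4] = 4).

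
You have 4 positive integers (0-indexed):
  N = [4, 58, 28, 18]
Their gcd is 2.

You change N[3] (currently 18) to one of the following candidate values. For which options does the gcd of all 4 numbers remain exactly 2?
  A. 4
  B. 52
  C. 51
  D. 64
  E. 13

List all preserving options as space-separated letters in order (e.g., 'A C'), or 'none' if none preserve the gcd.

Old gcd = 2; gcd of others (without N[3]) = 2
New gcd for candidate v: gcd(2, v). Preserves old gcd iff gcd(2, v) = 2.
  Option A: v=4, gcd(2,4)=2 -> preserves
  Option B: v=52, gcd(2,52)=2 -> preserves
  Option C: v=51, gcd(2,51)=1 -> changes
  Option D: v=64, gcd(2,64)=2 -> preserves
  Option E: v=13, gcd(2,13)=1 -> changes

Answer: A B D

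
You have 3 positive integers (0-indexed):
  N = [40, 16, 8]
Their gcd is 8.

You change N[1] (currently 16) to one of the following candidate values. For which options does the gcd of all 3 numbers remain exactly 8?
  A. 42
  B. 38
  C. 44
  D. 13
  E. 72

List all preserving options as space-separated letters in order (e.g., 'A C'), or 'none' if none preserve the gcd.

Answer: E

Derivation:
Old gcd = 8; gcd of others (without N[1]) = 8
New gcd for candidate v: gcd(8, v). Preserves old gcd iff gcd(8, v) = 8.
  Option A: v=42, gcd(8,42)=2 -> changes
  Option B: v=38, gcd(8,38)=2 -> changes
  Option C: v=44, gcd(8,44)=4 -> changes
  Option D: v=13, gcd(8,13)=1 -> changes
  Option E: v=72, gcd(8,72)=8 -> preserves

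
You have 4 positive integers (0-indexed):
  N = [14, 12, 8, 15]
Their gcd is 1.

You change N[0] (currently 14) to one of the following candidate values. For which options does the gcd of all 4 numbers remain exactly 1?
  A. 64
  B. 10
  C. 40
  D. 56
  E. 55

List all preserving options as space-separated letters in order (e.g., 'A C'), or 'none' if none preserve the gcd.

Answer: A B C D E

Derivation:
Old gcd = 1; gcd of others (without N[0]) = 1
New gcd for candidate v: gcd(1, v). Preserves old gcd iff gcd(1, v) = 1.
  Option A: v=64, gcd(1,64)=1 -> preserves
  Option B: v=10, gcd(1,10)=1 -> preserves
  Option C: v=40, gcd(1,40)=1 -> preserves
  Option D: v=56, gcd(1,56)=1 -> preserves
  Option E: v=55, gcd(1,55)=1 -> preserves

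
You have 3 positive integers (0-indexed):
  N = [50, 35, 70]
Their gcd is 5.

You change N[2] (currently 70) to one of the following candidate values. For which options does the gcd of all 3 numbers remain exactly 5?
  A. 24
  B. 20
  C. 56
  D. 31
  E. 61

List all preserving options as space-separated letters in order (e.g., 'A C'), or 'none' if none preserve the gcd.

Answer: B

Derivation:
Old gcd = 5; gcd of others (without N[2]) = 5
New gcd for candidate v: gcd(5, v). Preserves old gcd iff gcd(5, v) = 5.
  Option A: v=24, gcd(5,24)=1 -> changes
  Option B: v=20, gcd(5,20)=5 -> preserves
  Option C: v=56, gcd(5,56)=1 -> changes
  Option D: v=31, gcd(5,31)=1 -> changes
  Option E: v=61, gcd(5,61)=1 -> changes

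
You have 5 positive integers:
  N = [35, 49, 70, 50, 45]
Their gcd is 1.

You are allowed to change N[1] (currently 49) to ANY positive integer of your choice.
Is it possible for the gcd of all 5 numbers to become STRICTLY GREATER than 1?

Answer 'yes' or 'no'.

Answer: yes

Derivation:
Current gcd = 1
gcd of all OTHER numbers (without N[1]=49): gcd([35, 70, 50, 45]) = 5
The new gcd after any change is gcd(5, new_value).
This can be at most 5.
Since 5 > old gcd 1, the gcd CAN increase (e.g., set N[1] = 5).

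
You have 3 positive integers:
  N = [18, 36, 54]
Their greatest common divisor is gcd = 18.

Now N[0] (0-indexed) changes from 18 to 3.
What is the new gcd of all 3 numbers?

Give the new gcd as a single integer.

Numbers: [18, 36, 54], gcd = 18
Change: index 0, 18 -> 3
gcd of the OTHER numbers (without index 0): gcd([36, 54]) = 18
New gcd = gcd(g_others, new_val) = gcd(18, 3) = 3

Answer: 3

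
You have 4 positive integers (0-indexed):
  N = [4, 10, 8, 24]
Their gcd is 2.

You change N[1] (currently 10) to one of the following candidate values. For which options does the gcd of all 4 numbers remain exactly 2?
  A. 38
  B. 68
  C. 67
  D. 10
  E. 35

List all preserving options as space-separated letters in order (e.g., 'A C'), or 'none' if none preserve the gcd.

Old gcd = 2; gcd of others (without N[1]) = 4
New gcd for candidate v: gcd(4, v). Preserves old gcd iff gcd(4, v) = 2.
  Option A: v=38, gcd(4,38)=2 -> preserves
  Option B: v=68, gcd(4,68)=4 -> changes
  Option C: v=67, gcd(4,67)=1 -> changes
  Option D: v=10, gcd(4,10)=2 -> preserves
  Option E: v=35, gcd(4,35)=1 -> changes

Answer: A D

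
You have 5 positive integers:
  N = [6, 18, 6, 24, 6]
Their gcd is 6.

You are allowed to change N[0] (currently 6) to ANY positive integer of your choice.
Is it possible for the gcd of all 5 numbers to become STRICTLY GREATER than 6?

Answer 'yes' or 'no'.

Answer: no

Derivation:
Current gcd = 6
gcd of all OTHER numbers (without N[0]=6): gcd([18, 6, 24, 6]) = 6
The new gcd after any change is gcd(6, new_value).
This can be at most 6.
Since 6 = old gcd 6, the gcd can only stay the same or decrease.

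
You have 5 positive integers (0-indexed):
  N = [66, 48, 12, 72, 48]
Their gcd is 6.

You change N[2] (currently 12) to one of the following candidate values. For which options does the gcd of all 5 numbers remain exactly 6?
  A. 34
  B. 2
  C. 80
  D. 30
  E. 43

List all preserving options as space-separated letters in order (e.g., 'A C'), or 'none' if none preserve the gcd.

Old gcd = 6; gcd of others (without N[2]) = 6
New gcd for candidate v: gcd(6, v). Preserves old gcd iff gcd(6, v) = 6.
  Option A: v=34, gcd(6,34)=2 -> changes
  Option B: v=2, gcd(6,2)=2 -> changes
  Option C: v=80, gcd(6,80)=2 -> changes
  Option D: v=30, gcd(6,30)=6 -> preserves
  Option E: v=43, gcd(6,43)=1 -> changes

Answer: D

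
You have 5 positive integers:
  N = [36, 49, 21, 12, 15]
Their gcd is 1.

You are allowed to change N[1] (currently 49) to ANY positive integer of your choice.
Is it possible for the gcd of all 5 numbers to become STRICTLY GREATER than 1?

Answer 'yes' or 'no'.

Current gcd = 1
gcd of all OTHER numbers (without N[1]=49): gcd([36, 21, 12, 15]) = 3
The new gcd after any change is gcd(3, new_value).
This can be at most 3.
Since 3 > old gcd 1, the gcd CAN increase (e.g., set N[1] = 3).

Answer: yes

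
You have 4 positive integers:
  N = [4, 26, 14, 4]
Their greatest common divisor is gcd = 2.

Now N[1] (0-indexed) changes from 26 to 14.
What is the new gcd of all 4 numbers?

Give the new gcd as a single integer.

Numbers: [4, 26, 14, 4], gcd = 2
Change: index 1, 26 -> 14
gcd of the OTHER numbers (without index 1): gcd([4, 14, 4]) = 2
New gcd = gcd(g_others, new_val) = gcd(2, 14) = 2

Answer: 2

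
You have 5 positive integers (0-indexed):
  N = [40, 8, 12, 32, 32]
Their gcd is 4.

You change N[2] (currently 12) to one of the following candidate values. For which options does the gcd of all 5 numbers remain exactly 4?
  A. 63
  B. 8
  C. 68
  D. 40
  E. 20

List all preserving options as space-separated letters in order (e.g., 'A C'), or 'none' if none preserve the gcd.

Answer: C E

Derivation:
Old gcd = 4; gcd of others (without N[2]) = 8
New gcd for candidate v: gcd(8, v). Preserves old gcd iff gcd(8, v) = 4.
  Option A: v=63, gcd(8,63)=1 -> changes
  Option B: v=8, gcd(8,8)=8 -> changes
  Option C: v=68, gcd(8,68)=4 -> preserves
  Option D: v=40, gcd(8,40)=8 -> changes
  Option E: v=20, gcd(8,20)=4 -> preserves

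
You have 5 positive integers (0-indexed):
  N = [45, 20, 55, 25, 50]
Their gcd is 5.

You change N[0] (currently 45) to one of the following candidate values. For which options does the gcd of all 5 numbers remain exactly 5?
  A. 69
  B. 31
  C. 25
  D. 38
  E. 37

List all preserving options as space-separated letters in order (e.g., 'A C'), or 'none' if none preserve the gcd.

Answer: C

Derivation:
Old gcd = 5; gcd of others (without N[0]) = 5
New gcd for candidate v: gcd(5, v). Preserves old gcd iff gcd(5, v) = 5.
  Option A: v=69, gcd(5,69)=1 -> changes
  Option B: v=31, gcd(5,31)=1 -> changes
  Option C: v=25, gcd(5,25)=5 -> preserves
  Option D: v=38, gcd(5,38)=1 -> changes
  Option E: v=37, gcd(5,37)=1 -> changes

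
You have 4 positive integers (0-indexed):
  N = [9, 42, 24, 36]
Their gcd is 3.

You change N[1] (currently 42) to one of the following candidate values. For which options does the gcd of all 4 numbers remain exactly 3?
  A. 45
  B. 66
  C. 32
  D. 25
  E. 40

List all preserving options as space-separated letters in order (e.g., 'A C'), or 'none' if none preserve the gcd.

Old gcd = 3; gcd of others (without N[1]) = 3
New gcd for candidate v: gcd(3, v). Preserves old gcd iff gcd(3, v) = 3.
  Option A: v=45, gcd(3,45)=3 -> preserves
  Option B: v=66, gcd(3,66)=3 -> preserves
  Option C: v=32, gcd(3,32)=1 -> changes
  Option D: v=25, gcd(3,25)=1 -> changes
  Option E: v=40, gcd(3,40)=1 -> changes

Answer: A B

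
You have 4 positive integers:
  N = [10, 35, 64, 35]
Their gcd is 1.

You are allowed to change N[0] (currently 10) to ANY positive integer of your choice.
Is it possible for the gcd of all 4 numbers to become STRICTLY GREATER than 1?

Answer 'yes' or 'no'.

Current gcd = 1
gcd of all OTHER numbers (without N[0]=10): gcd([35, 64, 35]) = 1
The new gcd after any change is gcd(1, new_value).
This can be at most 1.
Since 1 = old gcd 1, the gcd can only stay the same or decrease.

Answer: no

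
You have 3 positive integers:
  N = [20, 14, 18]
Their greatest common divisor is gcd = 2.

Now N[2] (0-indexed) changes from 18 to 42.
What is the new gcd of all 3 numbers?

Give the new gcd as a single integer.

Numbers: [20, 14, 18], gcd = 2
Change: index 2, 18 -> 42
gcd of the OTHER numbers (without index 2): gcd([20, 14]) = 2
New gcd = gcd(g_others, new_val) = gcd(2, 42) = 2

Answer: 2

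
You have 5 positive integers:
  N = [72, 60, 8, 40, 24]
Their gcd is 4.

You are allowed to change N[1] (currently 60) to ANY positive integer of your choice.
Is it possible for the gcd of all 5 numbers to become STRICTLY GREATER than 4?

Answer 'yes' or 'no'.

Current gcd = 4
gcd of all OTHER numbers (without N[1]=60): gcd([72, 8, 40, 24]) = 8
The new gcd after any change is gcd(8, new_value).
This can be at most 8.
Since 8 > old gcd 4, the gcd CAN increase (e.g., set N[1] = 8).

Answer: yes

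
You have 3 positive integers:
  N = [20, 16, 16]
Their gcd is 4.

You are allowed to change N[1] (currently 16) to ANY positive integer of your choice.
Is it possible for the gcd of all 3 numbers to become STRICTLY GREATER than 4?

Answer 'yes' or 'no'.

Current gcd = 4
gcd of all OTHER numbers (without N[1]=16): gcd([20, 16]) = 4
The new gcd after any change is gcd(4, new_value).
This can be at most 4.
Since 4 = old gcd 4, the gcd can only stay the same or decrease.

Answer: no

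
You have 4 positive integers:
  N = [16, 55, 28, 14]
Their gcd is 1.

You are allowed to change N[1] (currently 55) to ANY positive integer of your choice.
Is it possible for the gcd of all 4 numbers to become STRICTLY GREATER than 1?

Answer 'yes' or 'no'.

Current gcd = 1
gcd of all OTHER numbers (without N[1]=55): gcd([16, 28, 14]) = 2
The new gcd after any change is gcd(2, new_value).
This can be at most 2.
Since 2 > old gcd 1, the gcd CAN increase (e.g., set N[1] = 2).

Answer: yes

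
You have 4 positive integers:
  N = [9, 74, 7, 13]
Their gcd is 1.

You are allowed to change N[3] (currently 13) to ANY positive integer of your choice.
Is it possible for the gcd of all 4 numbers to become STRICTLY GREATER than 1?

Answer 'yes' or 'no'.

Current gcd = 1
gcd of all OTHER numbers (without N[3]=13): gcd([9, 74, 7]) = 1
The new gcd after any change is gcd(1, new_value).
This can be at most 1.
Since 1 = old gcd 1, the gcd can only stay the same or decrease.

Answer: no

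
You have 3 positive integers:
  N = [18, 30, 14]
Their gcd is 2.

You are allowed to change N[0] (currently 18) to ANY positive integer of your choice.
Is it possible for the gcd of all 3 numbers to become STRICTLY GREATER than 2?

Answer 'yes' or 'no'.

Answer: no

Derivation:
Current gcd = 2
gcd of all OTHER numbers (without N[0]=18): gcd([30, 14]) = 2
The new gcd after any change is gcd(2, new_value).
This can be at most 2.
Since 2 = old gcd 2, the gcd can only stay the same or decrease.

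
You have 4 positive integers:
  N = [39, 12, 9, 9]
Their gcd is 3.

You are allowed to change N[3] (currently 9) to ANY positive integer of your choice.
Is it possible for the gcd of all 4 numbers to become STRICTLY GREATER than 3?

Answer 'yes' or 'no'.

Current gcd = 3
gcd of all OTHER numbers (without N[3]=9): gcd([39, 12, 9]) = 3
The new gcd after any change is gcd(3, new_value).
This can be at most 3.
Since 3 = old gcd 3, the gcd can only stay the same or decrease.

Answer: no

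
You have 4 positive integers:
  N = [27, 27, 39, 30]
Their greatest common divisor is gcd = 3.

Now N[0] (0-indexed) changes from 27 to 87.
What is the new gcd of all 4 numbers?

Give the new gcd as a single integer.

Numbers: [27, 27, 39, 30], gcd = 3
Change: index 0, 27 -> 87
gcd of the OTHER numbers (without index 0): gcd([27, 39, 30]) = 3
New gcd = gcd(g_others, new_val) = gcd(3, 87) = 3

Answer: 3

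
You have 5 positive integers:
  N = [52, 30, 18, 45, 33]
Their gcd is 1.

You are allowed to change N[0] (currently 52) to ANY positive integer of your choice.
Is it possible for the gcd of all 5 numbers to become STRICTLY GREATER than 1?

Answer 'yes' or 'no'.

Current gcd = 1
gcd of all OTHER numbers (without N[0]=52): gcd([30, 18, 45, 33]) = 3
The new gcd after any change is gcd(3, new_value).
This can be at most 3.
Since 3 > old gcd 1, the gcd CAN increase (e.g., set N[0] = 3).

Answer: yes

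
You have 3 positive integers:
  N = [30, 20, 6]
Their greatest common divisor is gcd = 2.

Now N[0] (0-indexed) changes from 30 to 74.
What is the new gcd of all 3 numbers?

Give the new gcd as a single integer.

Answer: 2

Derivation:
Numbers: [30, 20, 6], gcd = 2
Change: index 0, 30 -> 74
gcd of the OTHER numbers (without index 0): gcd([20, 6]) = 2
New gcd = gcd(g_others, new_val) = gcd(2, 74) = 2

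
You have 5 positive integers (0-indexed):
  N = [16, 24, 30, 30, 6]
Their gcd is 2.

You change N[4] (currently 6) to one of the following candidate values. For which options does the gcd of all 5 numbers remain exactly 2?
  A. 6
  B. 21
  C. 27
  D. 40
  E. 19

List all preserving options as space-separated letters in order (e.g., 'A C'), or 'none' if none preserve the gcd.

Old gcd = 2; gcd of others (without N[4]) = 2
New gcd for candidate v: gcd(2, v). Preserves old gcd iff gcd(2, v) = 2.
  Option A: v=6, gcd(2,6)=2 -> preserves
  Option B: v=21, gcd(2,21)=1 -> changes
  Option C: v=27, gcd(2,27)=1 -> changes
  Option D: v=40, gcd(2,40)=2 -> preserves
  Option E: v=19, gcd(2,19)=1 -> changes

Answer: A D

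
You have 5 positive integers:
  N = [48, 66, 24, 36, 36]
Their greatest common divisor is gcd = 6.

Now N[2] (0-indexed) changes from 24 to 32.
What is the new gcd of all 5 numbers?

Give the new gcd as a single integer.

Answer: 2

Derivation:
Numbers: [48, 66, 24, 36, 36], gcd = 6
Change: index 2, 24 -> 32
gcd of the OTHER numbers (without index 2): gcd([48, 66, 36, 36]) = 6
New gcd = gcd(g_others, new_val) = gcd(6, 32) = 2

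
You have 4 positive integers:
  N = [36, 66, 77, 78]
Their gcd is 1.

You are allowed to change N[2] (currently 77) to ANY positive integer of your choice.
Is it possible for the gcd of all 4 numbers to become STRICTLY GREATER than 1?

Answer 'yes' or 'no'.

Answer: yes

Derivation:
Current gcd = 1
gcd of all OTHER numbers (without N[2]=77): gcd([36, 66, 78]) = 6
The new gcd after any change is gcd(6, new_value).
This can be at most 6.
Since 6 > old gcd 1, the gcd CAN increase (e.g., set N[2] = 6).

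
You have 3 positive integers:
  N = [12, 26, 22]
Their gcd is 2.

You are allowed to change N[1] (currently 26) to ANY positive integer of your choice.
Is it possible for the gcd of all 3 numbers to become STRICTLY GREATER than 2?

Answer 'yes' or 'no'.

Current gcd = 2
gcd of all OTHER numbers (without N[1]=26): gcd([12, 22]) = 2
The new gcd after any change is gcd(2, new_value).
This can be at most 2.
Since 2 = old gcd 2, the gcd can only stay the same or decrease.

Answer: no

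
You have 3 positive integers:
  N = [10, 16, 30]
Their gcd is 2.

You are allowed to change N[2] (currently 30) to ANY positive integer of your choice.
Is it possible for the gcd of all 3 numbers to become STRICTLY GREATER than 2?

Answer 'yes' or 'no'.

Current gcd = 2
gcd of all OTHER numbers (without N[2]=30): gcd([10, 16]) = 2
The new gcd after any change is gcd(2, new_value).
This can be at most 2.
Since 2 = old gcd 2, the gcd can only stay the same or decrease.

Answer: no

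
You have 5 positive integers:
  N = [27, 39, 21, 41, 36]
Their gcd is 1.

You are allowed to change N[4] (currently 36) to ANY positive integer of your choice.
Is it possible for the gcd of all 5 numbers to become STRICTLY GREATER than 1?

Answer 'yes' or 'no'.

Current gcd = 1
gcd of all OTHER numbers (without N[4]=36): gcd([27, 39, 21, 41]) = 1
The new gcd after any change is gcd(1, new_value).
This can be at most 1.
Since 1 = old gcd 1, the gcd can only stay the same or decrease.

Answer: no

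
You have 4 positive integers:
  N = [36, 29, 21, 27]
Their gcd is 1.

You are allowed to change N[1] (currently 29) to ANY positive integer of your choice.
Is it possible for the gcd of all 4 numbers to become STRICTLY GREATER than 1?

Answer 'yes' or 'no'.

Answer: yes

Derivation:
Current gcd = 1
gcd of all OTHER numbers (without N[1]=29): gcd([36, 21, 27]) = 3
The new gcd after any change is gcd(3, new_value).
This can be at most 3.
Since 3 > old gcd 1, the gcd CAN increase (e.g., set N[1] = 3).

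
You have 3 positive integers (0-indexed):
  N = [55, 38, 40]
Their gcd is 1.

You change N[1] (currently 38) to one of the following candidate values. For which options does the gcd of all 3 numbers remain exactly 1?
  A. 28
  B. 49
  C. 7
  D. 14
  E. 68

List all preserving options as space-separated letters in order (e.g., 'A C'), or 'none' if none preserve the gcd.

Old gcd = 1; gcd of others (without N[1]) = 5
New gcd for candidate v: gcd(5, v). Preserves old gcd iff gcd(5, v) = 1.
  Option A: v=28, gcd(5,28)=1 -> preserves
  Option B: v=49, gcd(5,49)=1 -> preserves
  Option C: v=7, gcd(5,7)=1 -> preserves
  Option D: v=14, gcd(5,14)=1 -> preserves
  Option E: v=68, gcd(5,68)=1 -> preserves

Answer: A B C D E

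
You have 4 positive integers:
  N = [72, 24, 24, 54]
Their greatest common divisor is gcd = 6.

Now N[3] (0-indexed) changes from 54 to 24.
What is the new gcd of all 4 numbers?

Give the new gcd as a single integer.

Answer: 24

Derivation:
Numbers: [72, 24, 24, 54], gcd = 6
Change: index 3, 54 -> 24
gcd of the OTHER numbers (without index 3): gcd([72, 24, 24]) = 24
New gcd = gcd(g_others, new_val) = gcd(24, 24) = 24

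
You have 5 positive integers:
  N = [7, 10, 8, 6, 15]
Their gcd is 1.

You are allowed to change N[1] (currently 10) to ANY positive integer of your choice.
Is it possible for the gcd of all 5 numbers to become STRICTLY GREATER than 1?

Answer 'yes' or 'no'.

Current gcd = 1
gcd of all OTHER numbers (without N[1]=10): gcd([7, 8, 6, 15]) = 1
The new gcd after any change is gcd(1, new_value).
This can be at most 1.
Since 1 = old gcd 1, the gcd can only stay the same or decrease.

Answer: no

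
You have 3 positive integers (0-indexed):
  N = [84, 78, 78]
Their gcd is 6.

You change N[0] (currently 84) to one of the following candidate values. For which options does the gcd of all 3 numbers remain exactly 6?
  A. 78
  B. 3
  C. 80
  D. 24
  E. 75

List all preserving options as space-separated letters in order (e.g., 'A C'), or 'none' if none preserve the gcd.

Old gcd = 6; gcd of others (without N[0]) = 78
New gcd for candidate v: gcd(78, v). Preserves old gcd iff gcd(78, v) = 6.
  Option A: v=78, gcd(78,78)=78 -> changes
  Option B: v=3, gcd(78,3)=3 -> changes
  Option C: v=80, gcd(78,80)=2 -> changes
  Option D: v=24, gcd(78,24)=6 -> preserves
  Option E: v=75, gcd(78,75)=3 -> changes

Answer: D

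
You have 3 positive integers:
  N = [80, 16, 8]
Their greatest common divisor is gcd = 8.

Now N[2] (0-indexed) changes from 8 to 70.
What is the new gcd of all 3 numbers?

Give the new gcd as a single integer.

Answer: 2

Derivation:
Numbers: [80, 16, 8], gcd = 8
Change: index 2, 8 -> 70
gcd of the OTHER numbers (without index 2): gcd([80, 16]) = 16
New gcd = gcd(g_others, new_val) = gcd(16, 70) = 2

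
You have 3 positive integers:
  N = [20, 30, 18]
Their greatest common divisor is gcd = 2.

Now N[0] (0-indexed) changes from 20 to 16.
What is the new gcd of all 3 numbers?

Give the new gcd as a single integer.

Numbers: [20, 30, 18], gcd = 2
Change: index 0, 20 -> 16
gcd of the OTHER numbers (without index 0): gcd([30, 18]) = 6
New gcd = gcd(g_others, new_val) = gcd(6, 16) = 2

Answer: 2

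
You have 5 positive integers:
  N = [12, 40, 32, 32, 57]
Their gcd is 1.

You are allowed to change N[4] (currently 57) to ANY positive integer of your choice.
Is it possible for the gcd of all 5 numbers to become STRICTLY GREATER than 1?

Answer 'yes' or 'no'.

Answer: yes

Derivation:
Current gcd = 1
gcd of all OTHER numbers (without N[4]=57): gcd([12, 40, 32, 32]) = 4
The new gcd after any change is gcd(4, new_value).
This can be at most 4.
Since 4 > old gcd 1, the gcd CAN increase (e.g., set N[4] = 4).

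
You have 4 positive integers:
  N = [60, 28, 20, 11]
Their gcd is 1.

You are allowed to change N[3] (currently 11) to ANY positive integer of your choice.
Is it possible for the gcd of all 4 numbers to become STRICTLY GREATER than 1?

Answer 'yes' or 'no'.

Answer: yes

Derivation:
Current gcd = 1
gcd of all OTHER numbers (without N[3]=11): gcd([60, 28, 20]) = 4
The new gcd after any change is gcd(4, new_value).
This can be at most 4.
Since 4 > old gcd 1, the gcd CAN increase (e.g., set N[3] = 4).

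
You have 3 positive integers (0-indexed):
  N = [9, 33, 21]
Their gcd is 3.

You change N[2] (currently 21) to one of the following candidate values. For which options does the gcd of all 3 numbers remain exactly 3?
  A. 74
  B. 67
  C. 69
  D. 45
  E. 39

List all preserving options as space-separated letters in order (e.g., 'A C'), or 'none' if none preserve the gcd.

Answer: C D E

Derivation:
Old gcd = 3; gcd of others (without N[2]) = 3
New gcd for candidate v: gcd(3, v). Preserves old gcd iff gcd(3, v) = 3.
  Option A: v=74, gcd(3,74)=1 -> changes
  Option B: v=67, gcd(3,67)=1 -> changes
  Option C: v=69, gcd(3,69)=3 -> preserves
  Option D: v=45, gcd(3,45)=3 -> preserves
  Option E: v=39, gcd(3,39)=3 -> preserves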